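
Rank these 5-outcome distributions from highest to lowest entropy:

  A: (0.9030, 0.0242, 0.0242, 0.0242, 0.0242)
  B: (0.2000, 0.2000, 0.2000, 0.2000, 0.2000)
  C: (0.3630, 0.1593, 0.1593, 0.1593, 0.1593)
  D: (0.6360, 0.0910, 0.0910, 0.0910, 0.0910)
B > C > D > A

Key insight: Entropy is maximized by uniform distributions and minimized by concentrated distributions.

Entropies:
  H(A) = 0.6534 bits
  H(B) = 2.3219 bits
  H(C) = 2.2191 bits
  H(D) = 1.6740 bits

Ranking: B > C > D > A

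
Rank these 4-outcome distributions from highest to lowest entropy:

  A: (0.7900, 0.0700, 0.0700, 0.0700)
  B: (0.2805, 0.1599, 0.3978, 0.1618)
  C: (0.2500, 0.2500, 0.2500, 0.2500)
C > B > A

Key insight: Entropy is maximized by uniform distributions and minimized by concentrated distributions.

- Uniform distributions have maximum entropy log₂(4) = 2.0000 bits
- The more "peaked" or concentrated a distribution, the lower its entropy

Entropies:
  H(A) = 1.0743 bits
  H(B) = 1.8915 bits
  H(C) = 2.0000 bits

Ranking: C > B > A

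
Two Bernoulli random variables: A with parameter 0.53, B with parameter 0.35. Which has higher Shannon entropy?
A

For binary distributions, entropy is maximized at p=0.5 and decreases as p moves toward 0 or 1.

H(A) = H(0.53) = 0.9974 bits
H(B) = H(0.35) = 0.9341 bits

Distribution A (p=0.53) is closer to uniform (p=0.5), so it has higher entropy.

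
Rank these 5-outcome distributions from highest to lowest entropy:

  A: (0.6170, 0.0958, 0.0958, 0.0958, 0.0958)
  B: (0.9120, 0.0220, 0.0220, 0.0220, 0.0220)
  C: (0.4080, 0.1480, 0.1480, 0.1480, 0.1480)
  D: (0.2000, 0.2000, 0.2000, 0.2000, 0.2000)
D > C > A > B

Key insight: Entropy is maximized by uniform distributions and minimized by concentrated distributions.

Entropies:
  H(A) = 1.7261 bits
  H(B) = 0.6058 bits
  H(C) = 2.1594 bits
  H(D) = 2.3219 bits

Ranking: D > C > A > B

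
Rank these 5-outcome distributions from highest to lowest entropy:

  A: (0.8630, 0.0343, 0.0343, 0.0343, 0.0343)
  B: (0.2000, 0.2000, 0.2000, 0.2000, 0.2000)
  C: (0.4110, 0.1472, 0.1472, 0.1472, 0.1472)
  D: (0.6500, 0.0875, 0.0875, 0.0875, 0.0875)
B > C > D > A

Key insight: Entropy is maximized by uniform distributions and minimized by concentrated distributions.

Entropies:
  H(A) = 0.8503 bits
  H(B) = 2.3219 bits
  H(C) = 2.1550 bits
  H(D) = 1.6341 bits

Ranking: B > C > D > A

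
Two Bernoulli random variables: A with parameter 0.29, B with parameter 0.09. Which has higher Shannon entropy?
A

For binary distributions, entropy is maximized at p=0.5 and decreases as p moves toward 0 or 1.

H(A) = H(0.29) = 0.8687 bits
H(B) = H(0.09) = 0.4365 bits

Distribution A (p=0.29) is closer to uniform (p=0.5), so it has higher entropy.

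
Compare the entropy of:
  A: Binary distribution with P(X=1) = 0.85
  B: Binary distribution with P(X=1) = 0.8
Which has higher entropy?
B

For binary distributions, entropy is maximized at p=0.5 and decreases as p moves toward 0 or 1.

H(A) = H(0.85) = 0.6098 bits
H(B) = H(0.8) = 0.7219 bits

Distribution B (p=0.8) is closer to uniform (p=0.5), so it has higher entropy.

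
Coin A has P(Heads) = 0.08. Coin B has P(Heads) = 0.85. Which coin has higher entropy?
B

For binary distributions, entropy is maximized at p=0.5 and decreases as p moves toward 0 or 1.

H(A) = H(0.08) = 0.4022 bits
H(B) = H(0.85) = 0.6098 bits

Distribution B (p=0.85) is closer to uniform (p=0.5), so it has higher entropy.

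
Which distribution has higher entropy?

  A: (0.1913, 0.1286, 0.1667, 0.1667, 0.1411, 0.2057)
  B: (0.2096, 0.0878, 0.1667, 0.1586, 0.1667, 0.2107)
A

Both distributions are close to uniform, making this a harder comparison.

H(A) = 2.5665 bits
H(B) = 2.5369 bits

The distribution closer to uniform has higher entropy.
Answer: A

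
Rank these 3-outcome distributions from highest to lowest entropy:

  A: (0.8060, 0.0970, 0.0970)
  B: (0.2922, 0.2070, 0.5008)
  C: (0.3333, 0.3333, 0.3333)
C > B > A

Key insight: Entropy is maximized by uniform distributions and minimized by concentrated distributions.

- Uniform distributions have maximum entropy log₂(3) = 1.5850 bits
- The more "peaked" or concentrated a distribution, the lower its entropy

Entropies:
  H(A) = 0.9038 bits
  H(B) = 1.4887 bits
  H(C) = 1.5850 bits

Ranking: C > B > A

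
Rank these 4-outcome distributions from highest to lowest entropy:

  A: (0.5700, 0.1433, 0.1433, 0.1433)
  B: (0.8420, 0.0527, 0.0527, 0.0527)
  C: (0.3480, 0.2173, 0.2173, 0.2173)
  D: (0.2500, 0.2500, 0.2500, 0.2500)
D > C > A > B

Key insight: Entropy is maximized by uniform distributions and minimized by concentrated distributions.

Entropies:
  H(A) = 1.6673 bits
  H(B) = 0.8799 bits
  H(C) = 1.9657 bits
  H(D) = 2.0000 bits

Ranking: D > C > A > B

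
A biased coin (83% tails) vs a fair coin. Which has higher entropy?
Fair coin

The fair coin is uniform (p=0.5), maximizing binary entropy at 1 bit. The biased coin has H(0.83) ≈ 0.658 bits — its outcome is more predictable, so its entropy is lower.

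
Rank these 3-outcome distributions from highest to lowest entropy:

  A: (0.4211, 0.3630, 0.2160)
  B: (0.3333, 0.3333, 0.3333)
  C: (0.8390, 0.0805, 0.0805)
B > A > C

Key insight: Entropy is maximized by uniform distributions and minimized by concentrated distributions.

- Uniform distributions have maximum entropy log₂(3) = 1.5850 bits
- The more "peaked" or concentrated a distribution, the lower its entropy

Entropies:
  H(A) = 1.5337 bits
  H(B) = 1.5850 bits
  H(C) = 0.7977 bits

Ranking: B > A > C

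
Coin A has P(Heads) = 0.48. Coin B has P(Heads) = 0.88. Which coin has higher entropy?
A

For binary distributions, entropy is maximized at p=0.5 and decreases as p moves toward 0 or 1.

H(A) = H(0.48) = 0.9988 bits
H(B) = H(0.88) = 0.5294 bits

Distribution A (p=0.48) is closer to uniform (p=0.5), so it has higher entropy.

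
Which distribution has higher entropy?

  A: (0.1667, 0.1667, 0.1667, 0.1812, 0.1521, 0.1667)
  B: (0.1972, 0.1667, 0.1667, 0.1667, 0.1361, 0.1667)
A

Both distributions are close to uniform, making this a harder comparison.

H(A) = 2.5831 bits
H(B) = 2.5768 bits

The distribution closer to uniform has higher entropy.
Answer: A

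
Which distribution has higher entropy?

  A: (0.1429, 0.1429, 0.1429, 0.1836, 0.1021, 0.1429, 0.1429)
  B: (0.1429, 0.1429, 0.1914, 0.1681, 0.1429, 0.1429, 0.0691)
A

Both distributions are close to uniform, making this a harder comparison.

H(A) = 2.7904 bits
H(B) = 2.7595 bits

The distribution closer to uniform has higher entropy.
Answer: A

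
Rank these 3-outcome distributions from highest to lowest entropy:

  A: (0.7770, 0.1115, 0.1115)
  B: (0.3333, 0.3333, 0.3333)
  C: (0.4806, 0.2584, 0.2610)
B > C > A

Key insight: Entropy is maximized by uniform distributions and minimized by concentrated distributions.

- Uniform distributions have maximum entropy log₂(3) = 1.5850 bits
- The more "peaked" or concentrated a distribution, the lower its entropy

Entropies:
  H(A) = 0.9886 bits
  H(B) = 1.5850 bits
  H(C) = 1.5183 bits

Ranking: B > C > A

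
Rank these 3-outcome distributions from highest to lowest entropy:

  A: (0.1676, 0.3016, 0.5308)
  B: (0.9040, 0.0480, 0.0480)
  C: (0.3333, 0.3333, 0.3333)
C > A > B

Key insight: Entropy is maximized by uniform distributions and minimized by concentrated distributions.

- Uniform distributions have maximum entropy log₂(3) = 1.5850 bits
- The more "peaked" or concentrated a distribution, the lower its entropy

Entropies:
  H(A) = 1.4384 bits
  H(B) = 0.5522 bits
  H(C) = 1.5850 bits

Ranking: C > A > B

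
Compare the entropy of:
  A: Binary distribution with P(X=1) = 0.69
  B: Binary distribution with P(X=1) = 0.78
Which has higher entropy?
A

For binary distributions, entropy is maximized at p=0.5 and decreases as p moves toward 0 or 1.

H(A) = H(0.69) = 0.8932 bits
H(B) = H(0.78) = 0.7602 bits

Distribution A (p=0.69) is closer to uniform (p=0.5), so it has higher entropy.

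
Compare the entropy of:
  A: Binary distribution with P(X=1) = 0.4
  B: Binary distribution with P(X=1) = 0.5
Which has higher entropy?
B

For binary distributions, entropy is maximized at p=0.5 and decreases as p moves toward 0 or 1.

H(A) = H(0.4) = 0.9710 bits
H(B) = H(0.5) = 1.0000 bits

Distribution B (p=0.5) is closer to uniform (p=0.5), so it has higher entropy.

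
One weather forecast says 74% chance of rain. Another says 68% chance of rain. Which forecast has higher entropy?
68% forecast

Treat each forecast as a Bernoulli distribution. Binary entropy is maximized at p=0.5 and falls off symmetrically toward 0 or 1. The 68% forecast is closer to 50%, so it is more uncertain. H(74%) ≈ 0.827 bits, H(68%) ≈ 0.904 bits.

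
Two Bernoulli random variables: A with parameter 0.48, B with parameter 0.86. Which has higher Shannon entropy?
A

For binary distributions, entropy is maximized at p=0.5 and decreases as p moves toward 0 or 1.

H(A) = H(0.48) = 0.9988 bits
H(B) = H(0.86) = 0.5842 bits

Distribution A (p=0.48) is closer to uniform (p=0.5), so it has higher entropy.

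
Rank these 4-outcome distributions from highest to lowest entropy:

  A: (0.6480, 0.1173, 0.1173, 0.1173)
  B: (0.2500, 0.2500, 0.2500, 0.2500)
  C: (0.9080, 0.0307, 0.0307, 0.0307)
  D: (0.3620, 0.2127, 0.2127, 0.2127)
B > D > A > C

Key insight: Entropy is maximized by uniform distributions and minimized by concentrated distributions.

Entropies:
  H(A) = 1.4937 bits
  H(B) = 2.0000 bits
  H(C) = 0.5889 bits
  H(D) = 1.9555 bits

Ranking: B > D > A > C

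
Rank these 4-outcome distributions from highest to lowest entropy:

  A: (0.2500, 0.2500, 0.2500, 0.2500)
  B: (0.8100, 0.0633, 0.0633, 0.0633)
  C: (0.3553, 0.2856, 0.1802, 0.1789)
A > C > B

Key insight: Entropy is maximized by uniform distributions and minimized by concentrated distributions.

- Uniform distributions have maximum entropy log₂(4) = 2.0000 bits
- The more "peaked" or concentrated a distribution, the lower its entropy

Entropies:
  H(A) = 2.0000 bits
  H(B) = 1.0026 bits
  H(C) = 1.9364 bits

Ranking: A > C > B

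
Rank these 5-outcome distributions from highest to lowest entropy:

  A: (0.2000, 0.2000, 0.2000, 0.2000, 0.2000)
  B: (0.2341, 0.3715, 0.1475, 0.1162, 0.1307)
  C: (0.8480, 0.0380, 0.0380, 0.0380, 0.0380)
A > B > C

Key insight: Entropy is maximized by uniform distributions and minimized by concentrated distributions.

- Uniform distributions have maximum entropy log₂(5) = 2.3219 bits
- The more "peaked" or concentrated a distribution, the lower its entropy

Entropies:
  H(A) = 2.3219 bits
  H(B) = 2.1729 bits
  H(C) = 0.9188 bits

Ranking: A > B > C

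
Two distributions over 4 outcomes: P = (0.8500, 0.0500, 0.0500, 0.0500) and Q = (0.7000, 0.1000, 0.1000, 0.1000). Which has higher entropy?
Q

P is highly concentrated on one outcome (85%), making it nearly deterministic. Q spreads its mass more evenly (max 70%). The more spread-out distribution has higher entropy: H(P) ≈ 0.848 bits, H(Q) ≈ 1.357 bits.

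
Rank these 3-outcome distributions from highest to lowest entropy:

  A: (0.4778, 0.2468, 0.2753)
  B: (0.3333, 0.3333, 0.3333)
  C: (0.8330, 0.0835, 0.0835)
B > A > C

Key insight: Entropy is maximized by uniform distributions and minimized by concentrated distributions.

- Uniform distributions have maximum entropy log₂(3) = 1.5850 bits
- The more "peaked" or concentrated a distribution, the lower its entropy

Entropies:
  H(A) = 1.5196 bits
  H(B) = 1.5850 bits
  H(C) = 0.8178 bits

Ranking: B > A > C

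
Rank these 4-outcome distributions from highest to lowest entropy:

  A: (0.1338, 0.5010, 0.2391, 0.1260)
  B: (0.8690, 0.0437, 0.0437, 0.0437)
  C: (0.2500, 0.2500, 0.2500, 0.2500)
C > A > B

Key insight: Entropy is maximized by uniform distributions and minimized by concentrated distributions.

- Uniform distributions have maximum entropy log₂(4) = 2.0000 bits
- The more "peaked" or concentrated a distribution, the lower its entropy

Entropies:
  H(A) = 1.7581 bits
  H(B) = 0.7678 bits
  H(C) = 2.0000 bits

Ranking: C > A > B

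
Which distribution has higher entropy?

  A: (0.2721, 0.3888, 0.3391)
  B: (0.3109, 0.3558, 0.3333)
B

Both distributions are close to uniform, making this a harder comparison.

H(A) = 1.5699 bits
H(B) = 1.5828 bits

The distribution closer to uniform has higher entropy.
Answer: B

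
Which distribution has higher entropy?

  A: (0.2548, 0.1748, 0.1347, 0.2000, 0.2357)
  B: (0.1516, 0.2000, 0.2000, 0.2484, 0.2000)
B

Both distributions are close to uniform, making this a harder comparison.

H(A) = 2.2879 bits
H(B) = 2.3048 bits

The distribution closer to uniform has higher entropy.
Answer: B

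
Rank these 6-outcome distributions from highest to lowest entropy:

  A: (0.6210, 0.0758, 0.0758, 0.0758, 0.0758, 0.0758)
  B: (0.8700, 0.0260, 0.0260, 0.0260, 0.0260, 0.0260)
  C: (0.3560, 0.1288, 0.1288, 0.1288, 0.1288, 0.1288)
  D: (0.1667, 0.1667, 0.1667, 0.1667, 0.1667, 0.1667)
D > C > A > B

Key insight: Entropy is maximized by uniform distributions and minimized by concentrated distributions.

Entropies:
  H(A) = 1.8373 bits
  H(B) = 0.8593 bits
  H(C) = 2.4346 bits
  H(D) = 2.5850 bits

Ranking: D > C > A > B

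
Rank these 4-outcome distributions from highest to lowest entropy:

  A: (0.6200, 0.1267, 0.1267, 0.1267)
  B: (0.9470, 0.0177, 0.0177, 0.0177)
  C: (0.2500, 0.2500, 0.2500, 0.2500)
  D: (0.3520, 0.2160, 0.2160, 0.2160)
C > D > A > B

Key insight: Entropy is maximized by uniform distributions and minimized by concentrated distributions.

Entropies:
  H(A) = 1.5603 bits
  H(B) = 0.3830 bits
  H(C) = 2.0000 bits
  H(D) = 1.9629 bits

Ranking: C > D > A > B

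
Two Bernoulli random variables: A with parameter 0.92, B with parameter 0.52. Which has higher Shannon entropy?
B

For binary distributions, entropy is maximized at p=0.5 and decreases as p moves toward 0 or 1.

H(A) = H(0.92) = 0.4022 bits
H(B) = H(0.52) = 0.9988 bits

Distribution B (p=0.52) is closer to uniform (p=0.5), so it has higher entropy.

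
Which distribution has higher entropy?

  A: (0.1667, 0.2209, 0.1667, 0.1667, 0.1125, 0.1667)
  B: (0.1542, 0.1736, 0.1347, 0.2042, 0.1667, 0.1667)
B

Both distributions are close to uniform, making this a harder comparison.

H(A) = 2.5591 bits
H(B) = 2.5736 bits

The distribution closer to uniform has higher entropy.
Answer: B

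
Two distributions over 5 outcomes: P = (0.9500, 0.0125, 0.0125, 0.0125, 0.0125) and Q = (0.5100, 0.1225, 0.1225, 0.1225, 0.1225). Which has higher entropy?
Q

P is highly concentrated on one outcome (95%), making it nearly deterministic. Q spreads its mass more evenly (max 51%). The more spread-out distribution has higher entropy: H(P) ≈ 0.386 bits, H(Q) ≈ 1.980 bits.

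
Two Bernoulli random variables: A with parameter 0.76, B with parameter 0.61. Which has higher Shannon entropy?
B

For binary distributions, entropy is maximized at p=0.5 and decreases as p moves toward 0 or 1.

H(A) = H(0.76) = 0.7950 bits
H(B) = H(0.61) = 0.9648 bits

Distribution B (p=0.61) is closer to uniform (p=0.5), so it has higher entropy.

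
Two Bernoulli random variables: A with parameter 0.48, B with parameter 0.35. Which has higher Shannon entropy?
A

For binary distributions, entropy is maximized at p=0.5 and decreases as p moves toward 0 or 1.

H(A) = H(0.48) = 0.9988 bits
H(B) = H(0.35) = 0.9341 bits

Distribution A (p=0.48) is closer to uniform (p=0.5), so it has higher entropy.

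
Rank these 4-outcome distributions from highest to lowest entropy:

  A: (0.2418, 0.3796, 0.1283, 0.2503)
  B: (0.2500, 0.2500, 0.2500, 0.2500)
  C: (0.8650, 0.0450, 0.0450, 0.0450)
B > A > C

Key insight: Entropy is maximized by uniform distributions and minimized by concentrated distributions.

- Uniform distributions have maximum entropy log₂(4) = 2.0000 bits
- The more "peaked" or concentrated a distribution, the lower its entropy

Entropies:
  H(A) = 1.9059 bits
  H(B) = 2.0000 bits
  H(C) = 0.7850 bits

Ranking: B > A > C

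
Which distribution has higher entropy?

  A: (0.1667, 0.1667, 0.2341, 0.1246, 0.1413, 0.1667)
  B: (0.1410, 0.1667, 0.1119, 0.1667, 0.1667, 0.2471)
A

Both distributions are close to uniform, making this a harder comparison.

H(A) = 2.5562 bits
H(B) = 2.5429 bits

The distribution closer to uniform has higher entropy.
Answer: A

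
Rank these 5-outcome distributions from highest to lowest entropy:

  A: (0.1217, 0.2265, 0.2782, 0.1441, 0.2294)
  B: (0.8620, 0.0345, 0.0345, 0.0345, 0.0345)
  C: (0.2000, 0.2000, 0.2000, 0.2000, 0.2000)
C > A > B

Key insight: Entropy is maximized by uniform distributions and minimized by concentrated distributions.

- Uniform distributions have maximum entropy log₂(5) = 2.3219 bits
- The more "peaked" or concentrated a distribution, the lower its entropy

Entropies:
  H(A) = 2.2587 bits
  H(B) = 0.8550 bits
  H(C) = 2.3219 bits

Ranking: C > A > B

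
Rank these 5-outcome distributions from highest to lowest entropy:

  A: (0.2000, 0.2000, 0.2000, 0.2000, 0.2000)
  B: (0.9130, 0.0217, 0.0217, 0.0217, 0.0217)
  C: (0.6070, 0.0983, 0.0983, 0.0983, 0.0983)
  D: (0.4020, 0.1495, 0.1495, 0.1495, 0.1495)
A > D > C > B

Key insight: Entropy is maximized by uniform distributions and minimized by concentrated distributions.

Entropies:
  H(A) = 2.3219 bits
  H(B) = 0.6004 bits
  H(C) = 1.7527 bits
  H(D) = 2.1681 bits

Ranking: A > D > C > B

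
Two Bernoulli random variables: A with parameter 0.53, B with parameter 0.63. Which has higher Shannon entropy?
A

For binary distributions, entropy is maximized at p=0.5 and decreases as p moves toward 0 or 1.

H(A) = H(0.53) = 0.9974 bits
H(B) = H(0.63) = 0.9507 bits

Distribution A (p=0.53) is closer to uniform (p=0.5), so it has higher entropy.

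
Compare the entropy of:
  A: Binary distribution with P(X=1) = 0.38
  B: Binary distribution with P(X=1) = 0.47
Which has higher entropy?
B

For binary distributions, entropy is maximized at p=0.5 and decreases as p moves toward 0 or 1.

H(A) = H(0.38) = 0.9580 bits
H(B) = H(0.47) = 0.9974 bits

Distribution B (p=0.47) is closer to uniform (p=0.5), so it has higher entropy.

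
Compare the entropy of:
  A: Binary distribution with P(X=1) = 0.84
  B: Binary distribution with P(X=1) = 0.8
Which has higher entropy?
B

For binary distributions, entropy is maximized at p=0.5 and decreases as p moves toward 0 or 1.

H(A) = H(0.84) = 0.6343 bits
H(B) = H(0.8) = 0.7219 bits

Distribution B (p=0.8) is closer to uniform (p=0.5), so it has higher entropy.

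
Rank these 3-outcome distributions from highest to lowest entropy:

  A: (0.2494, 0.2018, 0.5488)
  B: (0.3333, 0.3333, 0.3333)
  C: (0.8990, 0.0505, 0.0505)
B > A > C

Key insight: Entropy is maximized by uniform distributions and minimized by concentrated distributions.

- Uniform distributions have maximum entropy log₂(3) = 1.5850 bits
- The more "peaked" or concentrated a distribution, the lower its entropy

Entropies:
  H(A) = 1.4407 bits
  H(B) = 1.5850 bits
  H(C) = 0.5732 bits

Ranking: B > A > C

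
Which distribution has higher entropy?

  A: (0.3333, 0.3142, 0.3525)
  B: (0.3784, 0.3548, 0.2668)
A

Both distributions are close to uniform, making this a harder comparison.

H(A) = 1.5834 bits
H(B) = 1.5695 bits

The distribution closer to uniform has higher entropy.
Answer: A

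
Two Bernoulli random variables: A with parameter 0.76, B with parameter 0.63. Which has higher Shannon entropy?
B

For binary distributions, entropy is maximized at p=0.5 and decreases as p moves toward 0 or 1.

H(A) = H(0.76) = 0.7950 bits
H(B) = H(0.63) = 0.9507 bits

Distribution B (p=0.63) is closer to uniform (p=0.5), so it has higher entropy.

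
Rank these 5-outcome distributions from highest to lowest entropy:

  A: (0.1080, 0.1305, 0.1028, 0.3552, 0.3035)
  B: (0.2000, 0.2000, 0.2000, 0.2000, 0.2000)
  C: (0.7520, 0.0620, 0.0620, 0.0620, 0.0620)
B > A > C

Key insight: Entropy is maximized by uniform distributions and minimized by concentrated distributions.

- Uniform distributions have maximum entropy log₂(5) = 2.3219 bits
- The more "peaked" or concentrated a distribution, the lower its entropy

Entropies:
  H(A) = 2.1201 bits
  H(B) = 2.3219 bits
  H(C) = 1.3041 bits

Ranking: B > A > C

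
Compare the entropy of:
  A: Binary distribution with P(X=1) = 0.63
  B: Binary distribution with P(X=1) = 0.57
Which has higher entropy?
B

For binary distributions, entropy is maximized at p=0.5 and decreases as p moves toward 0 or 1.

H(A) = H(0.63) = 0.9507 bits
H(B) = H(0.57) = 0.9858 bits

Distribution B (p=0.57) is closer to uniform (p=0.5), so it has higher entropy.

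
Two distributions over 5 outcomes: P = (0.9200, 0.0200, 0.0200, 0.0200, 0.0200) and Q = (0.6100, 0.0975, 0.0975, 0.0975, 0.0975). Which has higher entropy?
Q

P is highly concentrated on one outcome (92%), making it nearly deterministic. Q spreads its mass more evenly (max 61%). The more spread-out distribution has higher entropy: H(P) ≈ 0.562 bits, H(Q) ≈ 1.745 bits.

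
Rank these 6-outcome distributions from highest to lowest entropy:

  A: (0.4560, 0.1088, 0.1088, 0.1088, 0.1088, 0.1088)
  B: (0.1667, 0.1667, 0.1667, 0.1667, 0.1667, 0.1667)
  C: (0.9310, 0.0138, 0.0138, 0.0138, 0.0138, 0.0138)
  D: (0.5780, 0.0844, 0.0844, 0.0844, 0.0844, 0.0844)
B > A > D > C

Key insight: Entropy is maximized by uniform distributions and minimized by concentrated distributions.

Entropies:
  H(A) = 2.2575 bits
  H(B) = 2.5850 bits
  H(C) = 0.5224 bits
  H(D) = 1.9622 bits

Ranking: B > A > D > C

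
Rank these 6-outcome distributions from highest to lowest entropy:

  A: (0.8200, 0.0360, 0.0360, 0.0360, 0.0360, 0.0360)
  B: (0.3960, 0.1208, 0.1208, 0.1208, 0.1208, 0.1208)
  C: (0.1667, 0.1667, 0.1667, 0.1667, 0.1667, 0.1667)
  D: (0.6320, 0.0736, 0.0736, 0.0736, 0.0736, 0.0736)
C > B > D > A

Key insight: Entropy is maximized by uniform distributions and minimized by concentrated distributions.

Entropies:
  H(A) = 1.0980 bits
  H(B) = 2.3710 bits
  H(C) = 2.5850 bits
  H(D) = 1.8036 bits

Ranking: C > B > D > A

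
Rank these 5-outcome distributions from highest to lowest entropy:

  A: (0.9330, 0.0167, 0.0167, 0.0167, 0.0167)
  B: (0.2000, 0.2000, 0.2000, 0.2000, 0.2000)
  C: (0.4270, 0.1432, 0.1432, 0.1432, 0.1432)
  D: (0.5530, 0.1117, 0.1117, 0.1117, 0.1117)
B > C > D > A

Key insight: Entropy is maximized by uniform distributions and minimized by concentrated distributions.

Entropies:
  H(A) = 0.4886 bits
  H(B) = 2.3219 bits
  H(C) = 2.1306 bits
  H(D) = 1.8859 bits

Ranking: B > C > D > A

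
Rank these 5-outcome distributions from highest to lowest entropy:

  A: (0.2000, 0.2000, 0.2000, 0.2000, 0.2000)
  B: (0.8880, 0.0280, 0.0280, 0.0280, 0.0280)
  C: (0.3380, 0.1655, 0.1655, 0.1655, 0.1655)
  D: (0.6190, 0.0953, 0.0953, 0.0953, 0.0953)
A > C > D > B

Key insight: Entropy is maximized by uniform distributions and minimized by concentrated distributions.

Entropies:
  H(A) = 2.3219 bits
  H(B) = 0.7299 bits
  H(C) = 2.2469 bits
  H(D) = 1.7207 bits

Ranking: A > C > D > B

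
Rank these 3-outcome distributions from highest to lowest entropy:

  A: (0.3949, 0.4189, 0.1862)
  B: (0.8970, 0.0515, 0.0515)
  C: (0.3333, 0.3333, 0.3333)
C > A > B

Key insight: Entropy is maximized by uniform distributions and minimized by concentrated distributions.

- Uniform distributions have maximum entropy log₂(3) = 1.5850 bits
- The more "peaked" or concentrated a distribution, the lower its entropy

Entropies:
  H(A) = 1.5067 bits
  H(B) = 0.5814 bits
  H(C) = 1.5850 bits

Ranking: C > A > B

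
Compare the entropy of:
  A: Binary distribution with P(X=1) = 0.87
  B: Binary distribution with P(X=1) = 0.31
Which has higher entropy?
B

For binary distributions, entropy is maximized at p=0.5 and decreases as p moves toward 0 or 1.

H(A) = H(0.87) = 0.5574 bits
H(B) = H(0.31) = 0.8932 bits

Distribution B (p=0.31) is closer to uniform (p=0.5), so it has higher entropy.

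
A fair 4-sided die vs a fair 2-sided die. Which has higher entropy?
4-sided die

Both are uniform distributions; for uniform over n outcomes, H = log₂(n). H(4-sided) = log₂(4) = 2.000 bits and H(2-sided) = log₂(2) = 1.000 bits. More outcomes in a uniform distribution means higher entropy.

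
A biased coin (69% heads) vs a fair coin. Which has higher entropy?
Fair coin

The fair coin is uniform (p=0.5), maximizing binary entropy at 1 bit. The biased coin has H(0.69) ≈ 0.893 bits — its outcome is more predictable, so its entropy is lower.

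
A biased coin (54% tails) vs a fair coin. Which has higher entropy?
Fair coin

The fair coin is uniform (p=0.5), maximizing binary entropy at 1 bit. The biased coin has H(0.54) ≈ 0.995 bits — its outcome is more predictable, so its entropy is lower.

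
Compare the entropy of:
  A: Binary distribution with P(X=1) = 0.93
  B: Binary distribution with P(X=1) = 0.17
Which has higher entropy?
B

For binary distributions, entropy is maximized at p=0.5 and decreases as p moves toward 0 or 1.

H(A) = H(0.93) = 0.3659 bits
H(B) = H(0.17) = 0.6577 bits

Distribution B (p=0.17) is closer to uniform (p=0.5), so it has higher entropy.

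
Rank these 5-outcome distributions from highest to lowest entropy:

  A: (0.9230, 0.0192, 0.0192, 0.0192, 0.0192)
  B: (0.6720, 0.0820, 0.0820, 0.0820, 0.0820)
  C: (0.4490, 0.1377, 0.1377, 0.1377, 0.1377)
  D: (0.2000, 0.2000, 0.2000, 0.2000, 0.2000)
D > C > B > A

Key insight: Entropy is maximized by uniform distributions and minimized by concentrated distributions.

Entropies:
  H(A) = 0.5455 bits
  H(B) = 1.5689 bits
  H(C) = 2.0945 bits
  H(D) = 2.3219 bits

Ranking: D > C > B > A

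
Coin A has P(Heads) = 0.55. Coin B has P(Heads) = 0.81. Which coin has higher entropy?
A

For binary distributions, entropy is maximized at p=0.5 and decreases as p moves toward 0 or 1.

H(A) = H(0.55) = 0.9928 bits
H(B) = H(0.81) = 0.7015 bits

Distribution A (p=0.55) is closer to uniform (p=0.5), so it has higher entropy.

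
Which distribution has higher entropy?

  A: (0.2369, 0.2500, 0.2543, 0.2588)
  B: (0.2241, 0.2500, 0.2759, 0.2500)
A

Both distributions are close to uniform, making this a harder comparison.

H(A) = 1.9992 bits
H(B) = 1.9961 bits

The distribution closer to uniform has higher entropy.
Answer: A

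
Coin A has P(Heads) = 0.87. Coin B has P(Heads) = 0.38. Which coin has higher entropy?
B

For binary distributions, entropy is maximized at p=0.5 and decreases as p moves toward 0 or 1.

H(A) = H(0.87) = 0.5574 bits
H(B) = H(0.38) = 0.9580 bits

Distribution B (p=0.38) is closer to uniform (p=0.5), so it has higher entropy.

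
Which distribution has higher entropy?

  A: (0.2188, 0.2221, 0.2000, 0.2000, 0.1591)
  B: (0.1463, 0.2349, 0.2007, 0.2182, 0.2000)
A

Both distributions are close to uniform, making this a harder comparison.

H(A) = 2.3125 bits
H(B) = 2.3051 bits

The distribution closer to uniform has higher entropy.
Answer: A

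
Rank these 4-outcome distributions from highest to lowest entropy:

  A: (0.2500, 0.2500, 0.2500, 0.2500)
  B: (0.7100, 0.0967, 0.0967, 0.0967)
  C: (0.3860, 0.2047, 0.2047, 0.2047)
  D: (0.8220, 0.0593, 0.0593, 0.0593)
A > C > B > D

Key insight: Entropy is maximized by uniform distributions and minimized by concentrated distributions.

Entropies:
  H(A) = 2.0000 bits
  H(B) = 1.3284 bits
  H(C) = 1.9353 bits
  H(D) = 0.9578 bits

Ranking: A > C > B > D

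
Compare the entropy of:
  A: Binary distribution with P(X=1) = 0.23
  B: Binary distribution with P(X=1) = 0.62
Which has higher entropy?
B

For binary distributions, entropy is maximized at p=0.5 and decreases as p moves toward 0 or 1.

H(A) = H(0.23) = 0.7780 bits
H(B) = H(0.62) = 0.9580 bits

Distribution B (p=0.62) is closer to uniform (p=0.5), so it has higher entropy.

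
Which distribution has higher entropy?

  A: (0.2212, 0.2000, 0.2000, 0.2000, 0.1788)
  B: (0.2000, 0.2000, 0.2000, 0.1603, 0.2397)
A

Both distributions are close to uniform, making this a harder comparison.

H(A) = 2.3187 bits
H(B) = 2.3105 bits

The distribution closer to uniform has higher entropy.
Answer: A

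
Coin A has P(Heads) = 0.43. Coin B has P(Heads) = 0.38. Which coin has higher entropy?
A

For binary distributions, entropy is maximized at p=0.5 and decreases as p moves toward 0 or 1.

H(A) = H(0.43) = 0.9858 bits
H(B) = H(0.38) = 0.9580 bits

Distribution A (p=0.43) is closer to uniform (p=0.5), so it has higher entropy.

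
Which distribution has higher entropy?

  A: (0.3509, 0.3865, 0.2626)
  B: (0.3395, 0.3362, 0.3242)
B

Both distributions are close to uniform, making this a harder comparison.

H(A) = 1.5668 bits
H(B) = 1.5847 bits

The distribution closer to uniform has higher entropy.
Answer: B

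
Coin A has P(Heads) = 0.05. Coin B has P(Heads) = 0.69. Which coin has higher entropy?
B

For binary distributions, entropy is maximized at p=0.5 and decreases as p moves toward 0 or 1.

H(A) = H(0.05) = 0.2864 bits
H(B) = H(0.69) = 0.8932 bits

Distribution B (p=0.69) is closer to uniform (p=0.5), so it has higher entropy.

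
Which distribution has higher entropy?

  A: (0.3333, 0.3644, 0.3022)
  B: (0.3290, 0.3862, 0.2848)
A

Both distributions are close to uniform, making this a harder comparison.

H(A) = 1.5808 bits
H(B) = 1.5738 bits

The distribution closer to uniform has higher entropy.
Answer: A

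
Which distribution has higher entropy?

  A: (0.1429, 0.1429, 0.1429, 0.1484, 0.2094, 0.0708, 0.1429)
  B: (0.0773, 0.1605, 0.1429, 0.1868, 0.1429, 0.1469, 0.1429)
B

Both distributions are close to uniform, making this a harder comparison.

H(A) = 2.7555 bits
H(B) = 2.7708 bits

The distribution closer to uniform has higher entropy.
Answer: B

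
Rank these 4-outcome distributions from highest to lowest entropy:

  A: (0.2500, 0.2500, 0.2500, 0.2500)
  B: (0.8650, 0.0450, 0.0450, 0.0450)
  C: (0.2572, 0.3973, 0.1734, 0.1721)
A > C > B

Key insight: Entropy is maximized by uniform distributions and minimized by concentrated distributions.

- Uniform distributions have maximum entropy log₂(4) = 2.0000 bits
- The more "peaked" or concentrated a distribution, the lower its entropy

Entropies:
  H(A) = 2.0000 bits
  H(B) = 0.7850 bits
  H(C) = 1.9082 bits

Ranking: A > C > B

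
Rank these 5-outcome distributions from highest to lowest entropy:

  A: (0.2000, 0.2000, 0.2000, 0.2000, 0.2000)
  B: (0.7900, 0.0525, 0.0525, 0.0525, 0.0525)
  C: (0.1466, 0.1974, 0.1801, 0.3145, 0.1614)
A > C > B

Key insight: Entropy is maximized by uniform distributions and minimized by concentrated distributions.

- Uniform distributions have maximum entropy log₂(5) = 2.3219 bits
- The more "peaked" or concentrated a distribution, the lower its entropy

Entropies:
  H(A) = 2.3219 bits
  H(B) = 1.1615 bits
  H(C) = 2.2631 bits

Ranking: A > C > B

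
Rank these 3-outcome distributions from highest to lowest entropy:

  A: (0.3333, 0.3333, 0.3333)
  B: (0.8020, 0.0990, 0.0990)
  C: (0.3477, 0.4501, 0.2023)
A > C > B

Key insight: Entropy is maximized by uniform distributions and minimized by concentrated distributions.

- Uniform distributions have maximum entropy log₂(3) = 1.5850 bits
- The more "peaked" or concentrated a distribution, the lower its entropy

Entropies:
  H(A) = 1.5850 bits
  H(B) = 0.9159 bits
  H(C) = 1.5147 bits

Ranking: A > C > B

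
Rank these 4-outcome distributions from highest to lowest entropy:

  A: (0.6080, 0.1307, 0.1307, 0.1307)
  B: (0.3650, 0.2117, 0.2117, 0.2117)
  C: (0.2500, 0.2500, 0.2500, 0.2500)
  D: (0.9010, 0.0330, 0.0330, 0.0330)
C > B > A > D

Key insight: Entropy is maximized by uniform distributions and minimized by concentrated distributions.

Entropies:
  H(A) = 1.5874 bits
  H(B) = 1.9532 bits
  H(C) = 2.0000 bits
  H(D) = 0.6227 bits

Ranking: C > B > A > D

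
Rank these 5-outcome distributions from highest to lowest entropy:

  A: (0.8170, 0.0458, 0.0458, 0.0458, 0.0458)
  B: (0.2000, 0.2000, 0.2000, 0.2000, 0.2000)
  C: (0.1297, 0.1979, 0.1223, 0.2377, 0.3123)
B > C > A

Key insight: Entropy is maximized by uniform distributions and minimized by concentrated distributions.

- Uniform distributions have maximum entropy log₂(5) = 2.3219 bits
- The more "peaked" or concentrated a distribution, the lower its entropy

Entropies:
  H(A) = 1.0526 bits
  H(B) = 2.3219 bits
  H(C) = 2.2326 bits

Ranking: B > C > A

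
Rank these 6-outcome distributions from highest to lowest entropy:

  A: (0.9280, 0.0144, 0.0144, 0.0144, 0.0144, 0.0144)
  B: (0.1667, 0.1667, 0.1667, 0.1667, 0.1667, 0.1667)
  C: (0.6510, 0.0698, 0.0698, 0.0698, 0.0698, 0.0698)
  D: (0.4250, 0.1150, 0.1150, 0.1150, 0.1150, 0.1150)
B > D > C > A

Key insight: Entropy is maximized by uniform distributions and minimized by concentrated distributions.

Entropies:
  H(A) = 0.5405 bits
  H(B) = 2.5850 bits
  H(C) = 1.7435 bits
  H(D) = 2.3188 bits

Ranking: B > D > C > A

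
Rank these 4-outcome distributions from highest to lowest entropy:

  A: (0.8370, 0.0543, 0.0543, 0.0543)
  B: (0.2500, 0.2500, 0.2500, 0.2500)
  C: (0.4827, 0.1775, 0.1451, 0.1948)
B > C > A

Key insight: Entropy is maximized by uniform distributions and minimized by concentrated distributions.

- Uniform distributions have maximum entropy log₂(4) = 2.0000 bits
- The more "peaked" or concentrated a distribution, the lower its entropy

Entropies:
  H(A) = 0.8998 bits
  H(B) = 2.0000 bits
  H(C) = 1.8137 bits

Ranking: B > C > A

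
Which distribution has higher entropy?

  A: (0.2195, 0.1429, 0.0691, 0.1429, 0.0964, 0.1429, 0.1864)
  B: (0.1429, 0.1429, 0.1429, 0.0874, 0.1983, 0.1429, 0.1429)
B

Both distributions are close to uniform, making this a harder comparison.

H(A) = 2.7268 bits
H(B) = 2.7755 bits

The distribution closer to uniform has higher entropy.
Answer: B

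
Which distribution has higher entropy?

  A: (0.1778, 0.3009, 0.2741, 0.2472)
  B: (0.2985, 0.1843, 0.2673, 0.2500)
B

Both distributions are close to uniform, making this a harder comparison.

H(A) = 1.9746 bits
H(B) = 1.9791 bits

The distribution closer to uniform has higher entropy.
Answer: B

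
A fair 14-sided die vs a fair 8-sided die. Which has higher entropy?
14-sided die

Both are uniform distributions; for uniform over n outcomes, H = log₂(n). H(14-sided) = log₂(14) = 3.807 bits and H(8-sided) = log₂(8) = 3.000 bits. More outcomes in a uniform distribution means higher entropy.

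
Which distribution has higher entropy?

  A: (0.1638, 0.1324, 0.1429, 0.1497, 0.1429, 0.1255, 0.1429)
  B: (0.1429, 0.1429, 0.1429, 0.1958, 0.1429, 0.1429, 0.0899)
A

Both distributions are close to uniform, making this a harder comparison.

H(A) = 2.8029 bits
H(B) = 2.7784 bits

The distribution closer to uniform has higher entropy.
Answer: A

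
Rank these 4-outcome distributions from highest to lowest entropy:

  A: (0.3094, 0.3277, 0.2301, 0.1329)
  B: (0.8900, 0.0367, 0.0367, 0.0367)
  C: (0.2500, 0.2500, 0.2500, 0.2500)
C > A > B

Key insight: Entropy is maximized by uniform distributions and minimized by concentrated distributions.

- Uniform distributions have maximum entropy log₂(4) = 2.0000 bits
- The more "peaked" or concentrated a distribution, the lower its entropy

Entropies:
  H(A) = 1.9257 bits
  H(B) = 0.6743 bits
  H(C) = 2.0000 bits

Ranking: C > A > B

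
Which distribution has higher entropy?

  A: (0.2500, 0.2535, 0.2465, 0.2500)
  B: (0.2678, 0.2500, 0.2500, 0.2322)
A

Both distributions are close to uniform, making this a harder comparison.

H(A) = 1.9999 bits
H(B) = 1.9982 bits

The distribution closer to uniform has higher entropy.
Answer: A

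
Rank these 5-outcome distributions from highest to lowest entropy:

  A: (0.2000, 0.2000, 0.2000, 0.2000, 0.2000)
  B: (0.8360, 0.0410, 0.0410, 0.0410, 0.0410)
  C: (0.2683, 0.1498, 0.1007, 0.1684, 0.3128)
A > C > B

Key insight: Entropy is maximized by uniform distributions and minimized by concentrated distributions.

- Uniform distributions have maximum entropy log₂(5) = 2.3219 bits
- The more "peaked" or concentrated a distribution, the lower its entropy

Entropies:
  H(A) = 2.3219 bits
  H(B) = 0.9718 bits
  H(C) = 2.2103 bits

Ranking: A > C > B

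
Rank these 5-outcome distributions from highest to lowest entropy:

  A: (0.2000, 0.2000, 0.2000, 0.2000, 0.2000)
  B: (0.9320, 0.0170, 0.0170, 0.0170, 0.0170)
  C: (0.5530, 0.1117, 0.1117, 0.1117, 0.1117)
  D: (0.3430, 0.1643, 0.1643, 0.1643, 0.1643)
A > D > C > B

Key insight: Entropy is maximized by uniform distributions and minimized by concentrated distributions.

Entropies:
  H(A) = 2.3219 bits
  H(B) = 0.4944 bits
  H(C) = 1.8859 bits
  H(D) = 2.2417 bits

Ranking: A > D > C > B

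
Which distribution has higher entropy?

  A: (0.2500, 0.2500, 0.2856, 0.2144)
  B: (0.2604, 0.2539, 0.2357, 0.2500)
B

Both distributions are close to uniform, making this a harder comparison.

H(A) = 1.9927 bits
H(B) = 1.9991 bits

The distribution closer to uniform has higher entropy.
Answer: B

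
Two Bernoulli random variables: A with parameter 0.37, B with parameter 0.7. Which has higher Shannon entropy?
A

For binary distributions, entropy is maximized at p=0.5 and decreases as p moves toward 0 or 1.

H(A) = H(0.37) = 0.9507 bits
H(B) = H(0.7) = 0.8813 bits

Distribution A (p=0.37) is closer to uniform (p=0.5), so it has higher entropy.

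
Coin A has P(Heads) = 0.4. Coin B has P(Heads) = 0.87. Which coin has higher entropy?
A

For binary distributions, entropy is maximized at p=0.5 and decreases as p moves toward 0 or 1.

H(A) = H(0.4) = 0.9710 bits
H(B) = H(0.87) = 0.5574 bits

Distribution A (p=0.4) is closer to uniform (p=0.5), so it has higher entropy.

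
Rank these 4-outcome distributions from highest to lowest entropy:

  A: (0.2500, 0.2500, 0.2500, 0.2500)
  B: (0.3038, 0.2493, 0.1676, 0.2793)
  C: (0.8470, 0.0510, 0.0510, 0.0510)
A > B > C

Key insight: Entropy is maximized by uniform distributions and minimized by concentrated distributions.

- Uniform distributions have maximum entropy log₂(4) = 2.0000 bits
- The more "peaked" or concentrated a distribution, the lower its entropy

Entropies:
  H(A) = 2.0000 bits
  H(B) = 1.9676 bits
  H(C) = 0.8598 bits

Ranking: A > B > C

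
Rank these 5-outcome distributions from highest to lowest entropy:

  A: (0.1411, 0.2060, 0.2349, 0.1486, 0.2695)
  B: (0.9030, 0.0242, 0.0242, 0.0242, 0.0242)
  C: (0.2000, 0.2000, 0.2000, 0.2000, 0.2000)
C > A > B

Key insight: Entropy is maximized by uniform distributions and minimized by concentrated distributions.

- Uniform distributions have maximum entropy log₂(5) = 2.3219 bits
- The more "peaked" or concentrated a distribution, the lower its entropy

Entropies:
  H(A) = 2.2775 bits
  H(B) = 0.6534 bits
  H(C) = 2.3219 bits

Ranking: C > A > B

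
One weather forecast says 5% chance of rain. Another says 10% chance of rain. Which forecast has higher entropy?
10% forecast

Treat each forecast as a Bernoulli distribution. Binary entropy is maximized at p=0.5 and falls off symmetrically toward 0 or 1. The 10% forecast is closer to 50%, so it is more uncertain. H(5%) ≈ 0.286 bits, H(10%) ≈ 0.469 bits.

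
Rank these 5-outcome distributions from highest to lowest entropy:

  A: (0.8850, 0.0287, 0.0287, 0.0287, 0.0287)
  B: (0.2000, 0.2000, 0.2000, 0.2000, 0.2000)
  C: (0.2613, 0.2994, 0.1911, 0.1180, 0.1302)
B > C > A

Key insight: Entropy is maximized by uniform distributions and minimized by concentrated distributions.

- Uniform distributions have maximum entropy log₂(5) = 2.3219 bits
- The more "peaked" or concentrated a distribution, the lower its entropy

Entropies:
  H(A) = 0.7448 bits
  H(B) = 2.3219 bits
  H(C) = 2.2299 bits

Ranking: B > C > A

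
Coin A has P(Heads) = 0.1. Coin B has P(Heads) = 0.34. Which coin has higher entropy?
B

For binary distributions, entropy is maximized at p=0.5 and decreases as p moves toward 0 or 1.

H(A) = H(0.1) = 0.4690 bits
H(B) = H(0.34) = 0.9248 bits

Distribution B (p=0.34) is closer to uniform (p=0.5), so it has higher entropy.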